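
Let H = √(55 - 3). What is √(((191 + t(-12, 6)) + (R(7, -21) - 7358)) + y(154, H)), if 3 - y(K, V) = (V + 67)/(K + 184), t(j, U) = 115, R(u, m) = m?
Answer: √(-4779454 - 4*√13)/26 ≈ 84.085*I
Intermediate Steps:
H = 2*√13 (H = √52 = 2*√13 ≈ 7.2111)
y(K, V) = 3 - (67 + V)/(184 + K) (y(K, V) = 3 - (V + 67)/(K + 184) = 3 - (67 + V)/(184 + K))
√(((191 + t(-12, 6)) + (R(7, -21) - 7358)) + y(154, H)) = √(((191 + 115) + (-21 - 7358)) + (485 - 2*√13 + 3*154)/(184 + 154)) = √((306 - 7379) + (485 - 2*√13 + 462)/338) = √(-7073 + (947 - 2*√13)/338) = √(-7073 + (947/338 - √13/169)) = √(-2389727/338 - √13/169)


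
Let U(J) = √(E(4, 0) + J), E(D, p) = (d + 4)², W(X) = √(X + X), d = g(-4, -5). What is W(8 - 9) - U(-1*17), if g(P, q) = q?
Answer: I*(-4 + √2) ≈ -2.5858*I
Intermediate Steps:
d = -5
W(X) = √2*√X (W(X) = √(2*X) = √2*√X)
E(D, p) = 1 (E(D, p) = (-5 + 4)² = (-1)² = 1)
U(J) = √(1 + J)
W(8 - 9) - U(-1*17) = √2*√(8 - 9) - √(1 - 1*17) = √2*√(-1) - √(1 - 17) = √2*I - √(-16) = I*√2 - 4*I = -4*I + I*√2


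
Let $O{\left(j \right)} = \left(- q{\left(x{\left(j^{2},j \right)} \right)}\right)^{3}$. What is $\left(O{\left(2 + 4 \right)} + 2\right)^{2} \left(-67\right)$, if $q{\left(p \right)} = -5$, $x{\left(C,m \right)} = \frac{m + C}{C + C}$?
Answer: $-1080643$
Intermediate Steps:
$x{\left(C,m \right)} = \frac{C + m}{2 C}$
$O{\left(j \right)} = 125$ ($O{\left(j \right)} = \left(\left(-1\right) \left(-5\right)\right)^{3} = 5^{3} = 125$)
$\left(O{\left(2 + 4 \right)} + 2\right)^{2} \left(-67\right) = \left(125 + 2\right)^{2} \left(-67\right) = 127^{2} \left(-67\right) = 16129 \left(-67\right) = -1080643$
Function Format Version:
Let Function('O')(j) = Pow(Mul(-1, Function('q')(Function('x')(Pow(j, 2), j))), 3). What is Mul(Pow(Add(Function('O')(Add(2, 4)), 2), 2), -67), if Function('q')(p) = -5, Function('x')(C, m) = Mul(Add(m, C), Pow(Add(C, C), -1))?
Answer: -1080643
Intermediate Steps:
Function('x')(C, m) = Mul(Rational(1, 2), Pow(C, -1), Add(C, m)) (Function('x')(C, m) = Mul(Add(C, m), Pow(Mul(2, C), -1)) = Mul(Add(C, m), Mul(Rational(1, 2), Pow(C, -1))) = Mul(Rational(1, 2), Pow(C, -1), Add(C, m)))
Function('O')(j) = 125 (Function('O')(j) = Pow(Mul(-1, -5), 3) = Pow(5, 3) = 125)
Mul(Pow(Add(Function('O')(Add(2, 4)), 2), 2), -67) = Mul(Pow(Add(125, 2), 2), -67) = Mul(Pow(127, 2), -67) = Mul(16129, -67) = -1080643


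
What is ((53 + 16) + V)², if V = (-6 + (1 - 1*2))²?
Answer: 13924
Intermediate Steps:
V = 49 (V = (-6 + (1 - 2))² = (-6 - 1)² = (-7)² = 49)
((53 + 16) + V)² = ((53 + 16) + 49)² = (69 + 49)² = 118² = 13924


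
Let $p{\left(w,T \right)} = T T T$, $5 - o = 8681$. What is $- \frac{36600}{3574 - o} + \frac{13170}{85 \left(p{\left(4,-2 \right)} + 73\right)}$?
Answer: $- \frac{32706}{54145} \approx -0.60404$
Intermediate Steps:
$o = -8676$ ($o = 5 - 8681 = -8676$)
$p{\left(w,T \right)} = T^{3}$ ($p{\left(w,T \right)} = T^{2} T = T^{3}$)
$- \frac{36600}{3574 - o} + \frac{13170}{85 \left(p{\left(4,-2 \right)} + 73\right)} = - \frac{36600}{3574 - -8676} + \frac{13170}{85 \left(\left(-2\right)^{3} + 73\right)} = - \frac{36600}{3574 + 8676} + \frac{13170}{85 \left(-8 + 73\right)} = - \frac{36600}{12250} + \frac{13170}{85 \cdot 65} = \left(-36600\right) \frac{1}{12250} + \frac{13170}{5525} = - \frac{732}{245} + 13170 \cdot \frac{1}{5525} = - \frac{732}{245} + \frac{2634}{1105} = - \frac{32706}{54145}$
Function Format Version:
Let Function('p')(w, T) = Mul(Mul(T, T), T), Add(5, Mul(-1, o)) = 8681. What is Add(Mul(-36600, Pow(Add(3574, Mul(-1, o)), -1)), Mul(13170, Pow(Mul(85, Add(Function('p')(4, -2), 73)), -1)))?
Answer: Rational(-32706, 54145) ≈ -0.60404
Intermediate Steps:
o = -8676 (o = Add(5, Mul(-1, 8681)) = Add(5, -8681) = -8676)
Function('p')(w, T) = Pow(T, 3) (Function('p')(w, T) = Mul(Pow(T, 2), T) = Pow(T, 3))
Add(Mul(-36600, Pow(Add(3574, Mul(-1, o)), -1)), Mul(13170, Pow(Mul(85, Add(Function('p')(4, -2), 73)), -1))) = Add(Mul(-36600, Pow(Add(3574, Mul(-1, -8676)), -1)), Mul(13170, Pow(Mul(85, Add(Pow(-2, 3), 73)), -1))) = Add(Mul(-36600, Pow(Add(3574, 8676), -1)), Mul(13170, Pow(Mul(85, Add(-8, 73)), -1))) = Add(Mul(-36600, Pow(12250, -1)), Mul(13170, Pow(Mul(85, 65), -1))) = Add(Mul(-36600, Rational(1, 12250)), Mul(13170, Pow(5525, -1))) = Add(Rational(-732, 245), Mul(13170, Rational(1, 5525))) = Add(Rational(-732, 245), Rational(2634, 1105)) = Rational(-32706, 54145)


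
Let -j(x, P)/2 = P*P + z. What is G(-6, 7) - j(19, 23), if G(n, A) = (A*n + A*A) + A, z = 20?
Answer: 1112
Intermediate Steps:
G(n, A) = A + A² + A*n (G(n, A) = (A*n + A²) + A = (A² + A*n) + A = A + A² + A*n)
j(x, P) = -40 - 2*P² (j(x, P) = -2*(P*P + 20) = -2*(P² + 20) = -2*(20 + P²) = -40 - 2*P²)
G(-6, 7) - j(19, 23) = 7*(1 + 7 - 6) - (-40 - 2*23²) = 7*2 - (-40 - 2*529) = 14 - (-40 - 1058) = 14 - 1*(-1098) = 14 + 1098 = 1112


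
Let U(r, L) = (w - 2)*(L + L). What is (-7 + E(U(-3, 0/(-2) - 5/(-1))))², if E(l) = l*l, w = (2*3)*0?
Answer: 154449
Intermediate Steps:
w = 0 (w = 6*0 = 0)
U(r, L) = -4*L (U(r, L) = (0 - 2)*(L + L) = -4*L)
E(l) = l²
(-7 + E(U(-3, 0/(-2) - 5/(-1))))² = (-7 + (-4*(0/(-2) - 5/(-1)))²)² = (-7 + (-4*(0*(-½) - 5*(-1)))²)² = (-7 + (-4*(0 + 5))²)² = (-7 + (-4*5)²)² = (-7 + (-20)²)² = (-7 + 400)² = 393² = 154449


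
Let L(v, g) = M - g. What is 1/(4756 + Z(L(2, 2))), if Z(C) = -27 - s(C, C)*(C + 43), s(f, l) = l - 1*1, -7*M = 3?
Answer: 49/238537 ≈ 0.00020542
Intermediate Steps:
M = -3/7 (M = -1/7*3 = -3/7 ≈ -0.42857)
L(v, g) = -3/7 - g
s(f, l) = -1 + l (s(f, l) = l - 1 = -1 + l)
Z(C) = -27 - (-1 + C)*(43 + C) (Z(C) = -27 - (-1 + C)*(C + 43) = -27 - (-1 + C)*(43 + C))
1/(4756 + Z(L(2, 2))) = 1/(4756 + (16 - (-3/7 - 1*2)**2 - 42*(-3/7 - 1*2))) = 1/(4756 + (16 - (-3/7 - 2)**2 - 42*(-3/7 - 2))) = 1/(4756 + (16 - (-17/7)**2 - 42*(-17/7))) = 1/(4756 + (16 - 1*289/49 + 102)) = 1/(4756 + (16 - 289/49 + 102)) = 1/(4756 + 5493/49) = 1/(238537/49) = 49/238537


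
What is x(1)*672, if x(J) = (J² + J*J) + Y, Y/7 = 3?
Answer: 15456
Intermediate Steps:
Y = 21 (Y = 7*3 = 21)
x(J) = 21 + 2*J² (x(J) = (J² + J*J) + 21 = (J² + J²) + 21 = 2*J² + 21 = 21 + 2*J²)
x(1)*672 = (21 + 2*1²)*672 = (21 + 2*1)*672 = (21 + 2)*672 = 23*672 = 15456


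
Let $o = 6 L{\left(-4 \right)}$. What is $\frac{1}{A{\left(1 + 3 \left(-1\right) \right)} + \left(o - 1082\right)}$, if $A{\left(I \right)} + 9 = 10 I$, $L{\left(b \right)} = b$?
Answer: $- \frac{1}{1135} \approx -0.00088106$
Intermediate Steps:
$A{\left(I \right)} = -9 + 10 I$
$o = -24$ ($o = 6 \left(-4\right) = -24$)
$\frac{1}{A{\left(1 + 3 \left(-1\right) \right)} + \left(o - 1082\right)} = \frac{1}{\left(-9 + 10 \left(1 + 3 \left(-1\right)\right)\right) - 1106} = \frac{1}{\left(-9 + 10 \left(1 - 3\right)\right) - 1106} = \frac{1}{\left(-9 + 10 \left(-2\right)\right) - 1106} = \frac{1}{\left(-9 - 20\right) - 1106} = \frac{1}{-29 - 1106} = \frac{1}{-1135} = - \frac{1}{1135}$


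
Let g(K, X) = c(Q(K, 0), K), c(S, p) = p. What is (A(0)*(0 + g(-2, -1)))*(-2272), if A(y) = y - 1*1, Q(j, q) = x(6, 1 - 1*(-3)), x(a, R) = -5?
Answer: -4544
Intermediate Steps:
Q(j, q) = -5
g(K, X) = K
A(y) = -1 + y (A(y) = y - 1 = -1 + y)
(A(0)*(0 + g(-2, -1)))*(-2272) = ((-1 + 0)*(0 - 2))*(-2272) = -1*(-2)*(-2272) = 2*(-2272) = -4544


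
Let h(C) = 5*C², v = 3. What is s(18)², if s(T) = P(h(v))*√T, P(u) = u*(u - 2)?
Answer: 67396050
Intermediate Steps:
P(u) = u*(-2 + u)
s(T) = 1935*√T (s(T) = ((5*3²)*(-2 + 5*3²))*√T = ((5*9)*(-2 + 5*9))*√T = (45*(-2 + 45))*√T = (45*43)*√T = 1935*√T)
s(18)² = (1935*√18)² = (1935*(3*√2))² = (5805*√2)² = 67396050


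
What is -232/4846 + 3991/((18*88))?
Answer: 9486449/3838032 ≈ 2.4717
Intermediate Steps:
-232/4846 + 3991/((18*88)) = -232*1/4846 + 3991/1584 = -116/2423 + 3991*(1/1584) = -116/2423 + 3991/1584 = 9486449/3838032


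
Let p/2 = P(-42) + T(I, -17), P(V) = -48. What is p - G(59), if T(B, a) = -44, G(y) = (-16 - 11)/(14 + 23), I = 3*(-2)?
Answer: -6781/37 ≈ -183.27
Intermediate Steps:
I = -6
G(y) = -27/37
p = -184 (p = 2*(-48 - 44) = 2*(-92) = -184)
p - G(59) = -184 - 1*(-27/37) = -184 + 27/37 = -6781/37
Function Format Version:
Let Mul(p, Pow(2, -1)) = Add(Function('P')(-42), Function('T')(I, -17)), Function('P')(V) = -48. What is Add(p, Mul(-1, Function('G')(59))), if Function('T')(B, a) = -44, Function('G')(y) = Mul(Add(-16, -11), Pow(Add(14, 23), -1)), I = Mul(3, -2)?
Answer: Rational(-6781, 37) ≈ -183.27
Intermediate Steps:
I = -6
Function('G')(y) = Rational(-27, 37) (Function('G')(y) = Mul(-27, Pow(37, -1)) = Mul(-27, Rational(1, 37)) = Rational(-27, 37))
p = -184 (p = Mul(2, Add(-48, -44)) = Mul(2, -92) = -184)
Add(p, Mul(-1, Function('G')(59))) = Add(-184, Mul(-1, Rational(-27, 37))) = Add(-184, Rational(27, 37)) = Rational(-6781, 37)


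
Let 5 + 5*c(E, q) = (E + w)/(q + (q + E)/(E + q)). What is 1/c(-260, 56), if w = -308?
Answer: -285/853 ≈ -0.33412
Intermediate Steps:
c(E, q) = -1 + (-308 + E)/(5*(1 + q)) (c(E, q) = -1 + ((E - 308)/(q + (q + E)/(E + q)))/5 = -1 + ((-308 + E)/(q + (E + q)/(E + q)))/5 = -1 + ((-308 + E)/(q + 1))/5 = -1 + ((-308 + E)/(1 + q))/5 = -1 + (-308 + E)/(5*(1 + q)))
1/c(-260, 56) = 1/((-313 - 260 - 5*56)/(5*(1 + 56))) = 1/((⅕)*(-313 - 260 - 280)/57) = 1/((⅕)*(1/57)*(-853)) = 1/(-853/285) = -285/853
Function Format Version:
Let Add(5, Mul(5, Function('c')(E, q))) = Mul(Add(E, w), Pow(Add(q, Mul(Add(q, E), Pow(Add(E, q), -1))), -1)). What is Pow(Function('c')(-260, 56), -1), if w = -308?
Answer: Rational(-285, 853) ≈ -0.33412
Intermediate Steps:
Function('c')(E, q) = Add(-1, Mul(Rational(1, 5), Pow(Add(1, q), -1), Add(-308, E))) (Function('c')(E, q) = Add(-1, Mul(Rational(1, 5), Mul(Add(E, -308), Pow(Add(q, Mul(Add(q, E), Pow(Add(E, q), -1))), -1)))) = Add(-1, Mul(Rational(1, 5), Mul(Add(-308, E), Pow(Add(q, Mul(Add(E, q), Pow(Add(E, q), -1))), -1)))) = Add(-1, Mul(Rational(1, 5), Mul(Add(-308, E), Pow(Add(q, 1), -1)))) = Add(-1, Mul(Rational(1, 5), Mul(Add(-308, E), Pow(Add(1, q), -1)))) = Add(-1, Mul(Rational(1, 5), Mul(Pow(Add(1, q), -1), Add(-308, E)))) = Add(-1, Mul(Rational(1, 5), Pow(Add(1, q), -1), Add(-308, E))))
Pow(Function('c')(-260, 56), -1) = Pow(Mul(Rational(1, 5), Pow(Add(1, 56), -1), Add(-313, -260, Mul(-5, 56))), -1) = Pow(Mul(Rational(1, 5), Pow(57, -1), Add(-313, -260, -280)), -1) = Pow(Mul(Rational(1, 5), Rational(1, 57), -853), -1) = Pow(Rational(-853, 285), -1) = Rational(-285, 853)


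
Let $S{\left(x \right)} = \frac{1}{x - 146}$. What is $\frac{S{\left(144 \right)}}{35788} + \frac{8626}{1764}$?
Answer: $\frac{154353203}{31565016} \approx 4.89$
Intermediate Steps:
$S{\left(x \right)} = \frac{1}{-146 + x}$
$\frac{S{\left(144 \right)}}{35788} + \frac{8626}{1764} = \frac{1}{\left(-146 + 144\right) 35788} + \frac{8626}{1764} = \frac{1}{-2} \cdot \frac{1}{35788} + 8626 \cdot \frac{1}{1764} = \left(- \frac{1}{2}\right) \frac{1}{35788} + \frac{4313}{882} = - \frac{1}{71576} + \frac{4313}{882} = \frac{154353203}{31565016}$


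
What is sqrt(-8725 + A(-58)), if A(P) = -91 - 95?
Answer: I*sqrt(8911) ≈ 94.398*I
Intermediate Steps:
A(P) = -186
sqrt(-8725 + A(-58)) = sqrt(-8725 - 186) = sqrt(-8911) = I*sqrt(8911)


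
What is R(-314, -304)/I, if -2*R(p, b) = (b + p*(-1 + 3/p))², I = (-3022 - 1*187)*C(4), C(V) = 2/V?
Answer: 169/3209 ≈ 0.052664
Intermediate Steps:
I = -3209/2 (I = (-3022 - 1*187)*(2/4) = (-3022 - 187)*(2*(¼)) = -3209*½ = -3209/2 ≈ -1604.5)
R(p, b) = -(b + p*(-1 + 3/p))²/2
R(-314, -304)/I = (-(3 - 304 - 1*(-314))²/2)/(-3209/2) = -(3 - 304 + 314)²/2*(-2/3209) = -½*13²*(-2/3209) = -½*169*(-2/3209) = -169/2*(-2/3209) = 169/3209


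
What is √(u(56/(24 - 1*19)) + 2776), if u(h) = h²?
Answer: 2*√18134/5 ≈ 53.865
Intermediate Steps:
√(u(56/(24 - 1*19)) + 2776) = √((56/(24 - 1*19))² + 2776) = √((56/(24 - 19))² + 2776) = √((56/5)² + 2776) = √(3136/25 + 2776) = √(72536/25) = 2*√18134/5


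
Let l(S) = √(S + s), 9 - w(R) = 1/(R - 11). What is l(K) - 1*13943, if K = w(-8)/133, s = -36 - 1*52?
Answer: -13943 + 2*I*√388857/133 ≈ -13943.0 + 9.3772*I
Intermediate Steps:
s = -88 (s = -36 - 52 = -88)
w(R) = 9 - 1/(-11 + R) (w(R) = 9 - 1/(R - 11) = 9 - 1/(-11 + R))
K = 172/2527 (K = ((-100 + 9*(-8))/(-11 - 8))/133 = ((-100 - 72)/(-19))*(1/133) = -1/19*(-172)*(1/133) = (172/19)*(1/133) = 172/2527 ≈ 0.068065)
l(S) = √(-88 + S) (l(S) = √(S - 88) = √(-88 + S))
l(K) - 1*13943 = √(-88 + 172/2527) - 1*13943 = √(-222204/2527) - 13943 = 2*I*√388857/133 - 13943 = -13943 + 2*I*√388857/133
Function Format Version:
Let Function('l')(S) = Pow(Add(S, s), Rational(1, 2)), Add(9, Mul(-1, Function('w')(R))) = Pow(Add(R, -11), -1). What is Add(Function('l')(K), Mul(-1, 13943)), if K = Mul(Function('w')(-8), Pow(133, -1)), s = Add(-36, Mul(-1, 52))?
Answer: Add(-13943, Mul(Rational(2, 133), I, Pow(388857, Rational(1, 2)))) ≈ Add(-13943., Mul(9.3772, I))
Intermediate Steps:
s = -88 (s = Add(-36, -52) = -88)
Function('w')(R) = Add(9, Mul(-1, Pow(Add(-11, R), -1))) (Function('w')(R) = Add(9, Mul(-1, Pow(Add(R, -11), -1))) = Add(9, Mul(-1, Pow(Add(-11, R), -1))))
K = Rational(172, 2527) (K = Mul(Mul(Pow(Add(-11, -8), -1), Add(-100, Mul(9, -8))), Pow(133, -1)) = Mul(Mul(Pow(-19, -1), Add(-100, -72)), Rational(1, 133)) = Mul(Mul(Rational(-1, 19), -172), Rational(1, 133)) = Mul(Rational(172, 19), Rational(1, 133)) = Rational(172, 2527) ≈ 0.068065)
Function('l')(S) = Pow(Add(-88, S), Rational(1, 2)) (Function('l')(S) = Pow(Add(S, -88), Rational(1, 2)) = Pow(Add(-88, S), Rational(1, 2)))
Add(Function('l')(K), Mul(-1, 13943)) = Add(Pow(Add(-88, Rational(172, 2527)), Rational(1, 2)), Mul(-1, 13943)) = Add(Pow(Rational(-222204, 2527), Rational(1, 2)), -13943) = Add(Mul(Rational(2, 133), I, Pow(388857, Rational(1, 2))), -13943) = Add(-13943, Mul(Rational(2, 133), I, Pow(388857, Rational(1, 2))))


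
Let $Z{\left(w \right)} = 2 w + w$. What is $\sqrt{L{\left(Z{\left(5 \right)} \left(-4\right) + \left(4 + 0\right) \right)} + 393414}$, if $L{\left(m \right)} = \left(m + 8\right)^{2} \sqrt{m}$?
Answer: $\sqrt{393414 + 4608 i \sqrt{14}} \approx 627.38 + 13.74 i$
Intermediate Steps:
$Z{\left(w \right)} = 3 w$
$L{\left(m \right)} = \sqrt{m} \left(8 + m\right)^{2}$ ($L{\left(m \right)} = \left(8 + m\right)^{2} \sqrt{m} = \sqrt{m} \left(8 + m\right)^{2}$)
$\sqrt{L{\left(Z{\left(5 \right)} \left(-4\right) + \left(4 + 0\right) \right)} + 393414} = \sqrt{\sqrt{3 \cdot 5 \left(-4\right) + \left(4 + 0\right)} \left(8 + \left(3 \cdot 5 \left(-4\right) + \left(4 + 0\right)\right)\right)^{2} + 393414} = \sqrt{\sqrt{15 \left(-4\right) + 4} \left(8 + \left(15 \left(-4\right) + 4\right)\right)^{2} + 393414} = \sqrt{\sqrt{-60 + 4} \left(8 + \left(-60 + 4\right)\right)^{2} + 393414} = \sqrt{\sqrt{-56} \left(8 - 56\right)^{2} + 393414} = \sqrt{2 i \sqrt{14} \left(-48\right)^{2} + 393414} = \sqrt{2 i \sqrt{14} \cdot 2304 + 393414} = \sqrt{4608 i \sqrt{14} + 393414} = \sqrt{393414 + 4608 i \sqrt{14}}$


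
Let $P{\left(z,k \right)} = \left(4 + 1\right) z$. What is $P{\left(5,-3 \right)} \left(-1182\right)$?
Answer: $-29550$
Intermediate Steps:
$P{\left(z,k \right)} = 5 z$
$P{\left(5,-3 \right)} \left(-1182\right) = 5 \cdot 5 \left(-1182\right) = 25 \left(-1182\right) = -29550$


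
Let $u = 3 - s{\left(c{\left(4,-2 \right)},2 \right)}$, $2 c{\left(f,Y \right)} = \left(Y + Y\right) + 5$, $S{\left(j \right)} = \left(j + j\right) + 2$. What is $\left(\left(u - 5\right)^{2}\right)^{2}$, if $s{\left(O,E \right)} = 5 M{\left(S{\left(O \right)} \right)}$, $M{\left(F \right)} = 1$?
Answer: $2401$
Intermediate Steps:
$S{\left(j \right)} = 2 + 2 j$ ($S{\left(j \right)} = 2 j + 2 = 2 + 2 j$)
$c{\left(f,Y \right)} = \frac{5}{2} + Y$ ($c{\left(f,Y \right)} = \frac{\left(Y + Y\right) + 5}{2} = \frac{2 Y + 5}{2} = \frac{5 + 2 Y}{2} = \frac{5}{2} + Y$)
$s{\left(O,E \right)} = 5$ ($s{\left(O,E \right)} = 5 \cdot 1 = 5$)
$u = -2$ ($u = 3 - 5 = -2$)
$\left(\left(u - 5\right)^{2}\right)^{2} = \left(\left(-2 - 5\right)^{2}\right)^{2} = \left(\left(-7\right)^{2}\right)^{2} = 49^{2} = 2401$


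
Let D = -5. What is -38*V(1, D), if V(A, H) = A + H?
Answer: 152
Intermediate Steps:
-38*V(1, D) = -38*(1 - 5) = -38*(-4) = 152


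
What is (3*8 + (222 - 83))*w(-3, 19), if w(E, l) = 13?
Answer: 2119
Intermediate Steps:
(3*8 + (222 - 83))*w(-3, 19) = (3*8 + (222 - 83))*13 = (24 + 139)*13 = 163*13 = 2119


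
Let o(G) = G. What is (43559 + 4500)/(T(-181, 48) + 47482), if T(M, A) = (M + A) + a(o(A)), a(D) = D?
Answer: 48059/47397 ≈ 1.0140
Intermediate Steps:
T(M, A) = M + 2*A (T(M, A) = (M + A) + A = (A + M) + A = M + 2*A)
(43559 + 4500)/(T(-181, 48) + 47482) = (43559 + 4500)/((-181 + 2*48) + 47482) = 48059/((-181 + 96) + 47482) = 48059/(-85 + 47482) = 48059/47397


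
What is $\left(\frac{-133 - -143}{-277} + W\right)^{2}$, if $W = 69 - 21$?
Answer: $\frac{176517796}{76729} \approx 2300.5$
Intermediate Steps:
$W = 48$
$\left(\frac{-133 - -143}{-277} + W\right)^{2} = \left(\frac{-133 - -143}{-277} + 48\right)^{2} = \left(\left(-133 + 143\right) \left(- \frac{1}{277}\right) + 48\right)^{2} = \left(10 \left(- \frac{1}{277}\right) + 48\right)^{2} = \left(- \frac{10}{277} + 48\right)^{2} = \left(\frac{13286}{277}\right)^{2} = \frac{176517796}{76729}$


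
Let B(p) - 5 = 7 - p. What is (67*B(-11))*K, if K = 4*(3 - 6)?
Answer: -18492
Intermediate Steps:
B(p) = 12 - p (B(p) = 5 + (7 - p) = 12 - p)
K = -12 (K = 4*(-3) = -12)
(67*B(-11))*K = (67*(12 - 1*(-11)))*(-12) = (67*(12 + 11))*(-12) = (67*23)*(-12) = 1541*(-12) = -18492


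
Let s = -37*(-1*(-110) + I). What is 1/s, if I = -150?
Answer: 1/1480 ≈ 0.00067568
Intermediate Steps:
s = 1480 (s = -37*(-1*(-110) - 150) = -37*(110 - 150) = -37*(-40) = 1480)
1/s = 1/1480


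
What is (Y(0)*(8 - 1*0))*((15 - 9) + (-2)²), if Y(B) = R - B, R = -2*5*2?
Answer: -1600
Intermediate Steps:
R = -20 (R = -10*2 = -20)
Y(B) = -20 - B
(Y(0)*(8 - 1*0))*((15 - 9) + (-2)²) = ((-20 - 1*0)*(8 - 1*0))*((15 - 9) + (-2)²) = ((-20 + 0)*(8 + 0))*(6 + 4) = -20*8*10 = -160*10 = -1600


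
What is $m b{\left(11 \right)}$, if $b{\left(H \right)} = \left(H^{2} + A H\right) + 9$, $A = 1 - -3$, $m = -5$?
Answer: $-870$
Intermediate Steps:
$A = 4$ ($A = 1 + 3 = 4$)
$b{\left(H \right)} = 9 + H^{2} + 4 H$ ($b{\left(H \right)} = \left(H^{2} + 4 H\right) + 9 = 9 + H^{2} + 4 H$)
$m b{\left(11 \right)} = - 5 \left(9 + 11^{2} + 4 \cdot 11\right) = - 5 \left(9 + 121 + 44\right) = \left(-5\right) 174 = -870$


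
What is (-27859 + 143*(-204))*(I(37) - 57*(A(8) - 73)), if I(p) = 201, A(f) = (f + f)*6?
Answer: 63304410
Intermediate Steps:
A(f) = 12*f (A(f) = (2*f)*6 = 12*f)
(-27859 + 143*(-204))*(I(37) - 57*(A(8) - 73)) = (-27859 + 143*(-204))*(201 - 57*(12*8 - 73)) = (-27859 - 29172)*(201 - 57*(96 - 73)) = -57031*(201 - 57*23) = -57031*(201 - 1311) = -57031*(-1110) = 63304410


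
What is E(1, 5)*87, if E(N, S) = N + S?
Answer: 522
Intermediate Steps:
E(1, 5)*87 = (1 + 5)*87 = 6*87 = 522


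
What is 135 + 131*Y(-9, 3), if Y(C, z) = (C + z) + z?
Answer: -258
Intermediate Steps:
Y(C, z) = C + 2*z
135 + 131*Y(-9, 3) = 135 + 131*(-9 + 2*3) = 135 + 131*(-9 + 6) = 135 + 131*(-3) = 135 - 393 = -258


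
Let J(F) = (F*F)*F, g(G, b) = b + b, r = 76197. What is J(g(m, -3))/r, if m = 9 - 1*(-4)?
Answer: -72/25399 ≈ -0.0028348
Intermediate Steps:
m = 13 (m = 9 + 4 = 13)
g(G, b) = 2*b
J(F) = F**3 (J(F) = F**2*F = F**3)
J(g(m, -3))/r = (2*(-3))**3/76197 = (-6)**3*(1/76197) = -216*1/76197 = -72/25399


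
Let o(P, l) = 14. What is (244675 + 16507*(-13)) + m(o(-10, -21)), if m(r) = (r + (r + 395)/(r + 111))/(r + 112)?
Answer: 473825159/15750 ≈ 30084.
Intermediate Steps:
m(r) = (r + (395 + r)/(111 + r))/(112 + r)
(244675 + 16507*(-13)) + m(o(-10, -21)) = (244675 + 16507*(-13)) + (395 + 14**2 + 112*14)/(12432 + 14**2 + 223*14) = (244675 - 214591) + (395 + 196 + 1568)/(12432 + 196 + 3122) = 30084 + 2159/15750 = 473825159/15750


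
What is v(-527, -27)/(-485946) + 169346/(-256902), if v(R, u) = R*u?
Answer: -1591638331/2311861098 ≈ -0.68847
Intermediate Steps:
v(-527, -27)/(-485946) + 169346/(-256902) = -527*(-27)/(-485946) + 169346/(-256902) = 14229*(-1/485946) + 169346*(-1/256902) = -527/17998 - 84673/128451 = -1591638331/2311861098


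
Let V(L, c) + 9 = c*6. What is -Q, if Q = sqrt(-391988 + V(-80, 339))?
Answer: -I*sqrt(389963) ≈ -624.47*I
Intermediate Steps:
V(L, c) = -9 + 6*c (V(L, c) = -9 + c*6 = -9 + 6*c)
Q = I*sqrt(389963) (Q = sqrt(-391988 + (-9 + 6*339)) = sqrt(-391988 + (-9 + 2034)) = sqrt(-391988 + 2025) = sqrt(-389963) = I*sqrt(389963) ≈ 624.47*I)
-Q = -I*sqrt(389963)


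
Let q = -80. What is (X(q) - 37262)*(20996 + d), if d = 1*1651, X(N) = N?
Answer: -845684274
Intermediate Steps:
d = 1651
(X(q) - 37262)*(20996 + d) = (-80 - 37262)*(20996 + 1651) = -37342*22647 = -845684274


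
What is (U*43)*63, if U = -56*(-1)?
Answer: 151704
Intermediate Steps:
U = 56
(U*43)*63 = (56*43)*63 = 2408*63 = 151704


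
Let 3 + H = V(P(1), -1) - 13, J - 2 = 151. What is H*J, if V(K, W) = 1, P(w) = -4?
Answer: -2295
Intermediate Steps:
J = 153 (J = 2 + 151 = 153)
H = -15 (H = -3 + (1 - 13) = -3 - 12 = -15)
H*J = -15*153 = -2295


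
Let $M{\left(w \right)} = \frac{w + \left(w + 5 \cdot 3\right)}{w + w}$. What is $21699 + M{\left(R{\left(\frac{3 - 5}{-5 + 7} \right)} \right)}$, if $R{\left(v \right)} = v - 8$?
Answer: $\frac{130195}{6} \approx 21699.0$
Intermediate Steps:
$R{\left(v \right)} = -8 + v$ ($R{\left(v \right)} = v - 8 = -8 + v$)
$M{\left(w \right)} = \frac{15 + 2 w}{2 w}$ ($M{\left(w \right)} = \frac{w + \left(w + 15\right)}{2 w} = \left(w + \left(15 + w\right)\right) \frac{1}{2 w} = \left(15 + 2 w\right) \frac{1}{2 w} = \frac{15 + 2 w}{2 w}$)
$21699 + M{\left(R{\left(\frac{3 - 5}{-5 + 7} \right)} \right)} = 21699 + \frac{\frac{15}{2} - \left(8 - \frac{3 - 5}{-5 + 7}\right)}{-8 + \frac{3 - 5}{-5 + 7}} = 21699 + \frac{\frac{15}{2} - \left(8 + \frac{2}{2}\right)}{-8 - \frac{2}{2}} = 21699 + \frac{\frac{15}{2} - 9}{-8 - 1} = 21699 + \frac{\frac{15}{2} - 9}{-9} = 21699 - - \frac{1}{6} = 21699 + \frac{1}{6} = \frac{130195}{6}$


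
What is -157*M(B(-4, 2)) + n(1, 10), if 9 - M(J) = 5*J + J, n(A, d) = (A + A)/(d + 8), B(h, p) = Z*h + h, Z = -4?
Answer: 89020/9 ≈ 9891.1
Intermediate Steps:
B(h, p) = -3*h (B(h, p) = -4*h + h = -3*h)
n(A, d) = 2*A/(8 + d) (n(A, d) = (2*A)/(8 + d) = 2*A/(8 + d))
M(J) = 9 - 6*J (M(J) = 9 - (5*J + J) = 9 - 6*J)
-157*M(B(-4, 2)) + n(1, 10) = -157*(9 - (-18)*(-4)) + 2*1/(8 + 10) = -157*(9 - 6*12) + 2*1/18 = -157*(9 - 72) + 2*1*(1/18) = -157*(-63) + 1/9 = 9891 + 1/9 = 89020/9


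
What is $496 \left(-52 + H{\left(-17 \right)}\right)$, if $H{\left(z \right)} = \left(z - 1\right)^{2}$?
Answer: $134912$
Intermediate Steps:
$H{\left(z \right)} = \left(-1 + z\right)^{2}$
$496 \left(-52 + H{\left(-17 \right)}\right) = 496 \left(-52 + \left(-1 - 17\right)^{2}\right) = 496 \left(-52 + \left(-18\right)^{2}\right) = 496 \left(-52 + 324\right) = 496 \cdot 272 = 134912$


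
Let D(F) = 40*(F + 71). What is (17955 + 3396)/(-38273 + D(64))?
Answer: -21351/32873 ≈ -0.64950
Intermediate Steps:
D(F) = 2840 + 40*F (D(F) = 40*(71 + F) = 2840 + 40*F)
(17955 + 3396)/(-38273 + D(64)) = (17955 + 3396)/(-38273 + (2840 + 40*64)) = 21351/(-38273 + (2840 + 2560)) = 21351/(-38273 + 5400) = 21351/(-32873) = 21351*(-1/32873) = -21351/32873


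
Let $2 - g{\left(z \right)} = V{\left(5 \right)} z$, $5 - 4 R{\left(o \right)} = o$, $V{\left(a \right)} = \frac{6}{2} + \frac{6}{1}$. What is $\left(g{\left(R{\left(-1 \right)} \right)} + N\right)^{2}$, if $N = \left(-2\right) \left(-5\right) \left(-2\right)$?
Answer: $\frac{3969}{4} \approx 992.25$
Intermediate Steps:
$V{\left(a \right)} = 9$ ($V{\left(a \right)} = 6 \cdot \frac{1}{2} + 6 \cdot 1 = 3 + 6 = 9$)
$N = -20$ ($N = 10 \left(-2\right) = -20$)
$R{\left(o \right)} = \frac{5}{4} - \frac{o}{4}$
$g{\left(z \right)} = 2 - 9 z$
$\left(g{\left(R{\left(-1 \right)} \right)} + N\right)^{2} = \left(\left(2 - 9 \left(\frac{5}{4} - - \frac{1}{4}\right)\right) - 20\right)^{2} = \left(\left(2 - 9 \left(\frac{5}{4} + \frac{1}{4}\right)\right) - 20\right)^{2} = \left(\left(2 - \frac{27}{2}\right) - 20\right)^{2} = \left(- \frac{23}{2} - 20\right)^{2} = \left(- \frac{63}{2}\right)^{2} = \frac{3969}{4}$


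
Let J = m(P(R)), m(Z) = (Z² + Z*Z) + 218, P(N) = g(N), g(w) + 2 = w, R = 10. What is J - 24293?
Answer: -23947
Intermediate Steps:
g(w) = -2 + w
P(N) = -2 + N
m(Z) = 218 + 2*Z² (m(Z) = (Z² + Z²) + 218 = 2*Z² + 218 = 218 + 2*Z²)
J = 346 (J = 218 + 2*(-2 + 10)² = 218 + 2*8² = 218 + 2*64 = 218 + 128 = 346)
J - 24293 = 346 - 24293 = -23947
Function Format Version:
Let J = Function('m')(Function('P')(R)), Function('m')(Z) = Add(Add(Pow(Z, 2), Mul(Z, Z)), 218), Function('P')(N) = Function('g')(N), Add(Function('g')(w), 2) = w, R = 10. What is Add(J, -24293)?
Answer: -23947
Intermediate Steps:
Function('g')(w) = Add(-2, w)
Function('P')(N) = Add(-2, N)
Function('m')(Z) = Add(218, Mul(2, Pow(Z, 2))) (Function('m')(Z) = Add(Add(Pow(Z, 2), Pow(Z, 2)), 218) = Add(Mul(2, Pow(Z, 2)), 218) = Add(218, Mul(2, Pow(Z, 2))))
J = 346 (J = Add(218, Mul(2, Pow(Add(-2, 10), 2))) = Add(218, Mul(2, Pow(8, 2))) = Add(218, Mul(2, 64)) = Add(218, 128) = 346)
Add(J, -24293) = Add(346, -24293) = -23947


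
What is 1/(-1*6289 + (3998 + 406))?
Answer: -1/1885 ≈ -0.00053050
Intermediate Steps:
1/(-1*6289 + (3998 + 406)) = 1/(-6289 + 4404) = 1/(-1885) = -1/1885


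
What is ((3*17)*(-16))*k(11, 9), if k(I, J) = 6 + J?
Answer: -12240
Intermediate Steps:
((3*17)*(-16))*k(11, 9) = ((3*17)*(-16))*(6 + 9) = (51*(-16))*15 = -816*15 = -12240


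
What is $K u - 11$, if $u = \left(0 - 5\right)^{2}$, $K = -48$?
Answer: $-1211$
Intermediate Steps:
$u = 25$ ($u = \left(-5\right)^{2} = 25$)
$K u - 11 = \left(-48\right) 25 - 11 = -1200 - 11 = -1211$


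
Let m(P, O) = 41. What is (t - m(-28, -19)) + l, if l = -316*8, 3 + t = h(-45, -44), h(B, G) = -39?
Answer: -2611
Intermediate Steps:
t = -42 (t = -3 - 39 = -42)
l = -2528
(t - m(-28, -19)) + l = (-42 - 1*41) - 2528 = (-42 - 41) - 2528 = -83 - 2528 = -2611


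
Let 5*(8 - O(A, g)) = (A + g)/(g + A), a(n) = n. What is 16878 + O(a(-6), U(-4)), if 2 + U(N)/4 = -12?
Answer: 84429/5 ≈ 16886.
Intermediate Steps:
U(N) = -56 (U(N) = -8 + 4*(-12) = -8 - 48 = -56)
O(A, g) = 39/5 (O(A, g) = 8 - (A + g)/(5*(g + A)) = 8 - (A + g)/(5*(A + g)) = 8 - 1/5*1 = 8 - 1/5 = 39/5)
16878 + O(a(-6), U(-4)) = 16878 + 39/5 = 84429/5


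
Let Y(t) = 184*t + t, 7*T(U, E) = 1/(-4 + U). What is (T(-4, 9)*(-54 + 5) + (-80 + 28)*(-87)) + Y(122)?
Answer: 216759/8 ≈ 27095.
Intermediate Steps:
T(U, E) = 1/(7*(-4 + U))
Y(t) = 185*t
(T(-4, 9)*(-54 + 5) + (-80 + 28)*(-87)) + Y(122) = ((1/(7*(-4 - 4)))*(-54 + 5) + (-80 + 28)*(-87)) + 185*122 = (((⅐)/(-8))*(-49) - 52*(-87)) + 22570 = (((⅐)*(-⅛))*(-49) + 4524) + 22570 = (-1/56*(-49) + 4524) + 22570 = (7/8 + 4524) + 22570 = 36199/8 + 22570 = 216759/8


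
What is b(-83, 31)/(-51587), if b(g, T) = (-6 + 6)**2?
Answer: 0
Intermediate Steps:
b(g, T) = 0 (b(g, T) = 0**2 = 0)
b(-83, 31)/(-51587) = 0/(-51587) = 0*(-1/51587) = 0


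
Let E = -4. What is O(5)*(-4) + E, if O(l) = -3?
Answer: 8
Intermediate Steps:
O(5)*(-4) + E = -3*(-4) - 4 = 12 - 4 = 8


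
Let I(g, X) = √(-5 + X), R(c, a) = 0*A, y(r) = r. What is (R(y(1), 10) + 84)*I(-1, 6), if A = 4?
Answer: 84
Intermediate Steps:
R(c, a) = 0 (R(c, a) = 0*4 = 0)
(R(y(1), 10) + 84)*I(-1, 6) = (0 + 84)*√(-5 + 6) = 84*√1 = 84*1 = 84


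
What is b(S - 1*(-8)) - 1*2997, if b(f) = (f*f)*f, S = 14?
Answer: 7651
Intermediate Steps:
b(f) = f³ (b(f) = f²*f = f³)
b(S - 1*(-8)) - 1*2997 = (14 - 1*(-8))³ - 1*2997 = (14 + 8)³ - 2997 = 22³ - 2997 = 10648 - 2997 = 7651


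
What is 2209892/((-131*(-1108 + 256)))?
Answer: 552473/27903 ≈ 19.800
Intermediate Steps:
2209892/((-131*(-1108 + 256))) = 2209892/((-131*(-852))) = 2209892/111612 = 2209892*(1/111612) = 552473/27903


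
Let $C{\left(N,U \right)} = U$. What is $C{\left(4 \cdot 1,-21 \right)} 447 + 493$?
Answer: $-8894$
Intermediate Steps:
$C{\left(4 \cdot 1,-21 \right)} 447 + 493 = \left(-21\right) 447 + 493 = -9387 + 493 = -8894$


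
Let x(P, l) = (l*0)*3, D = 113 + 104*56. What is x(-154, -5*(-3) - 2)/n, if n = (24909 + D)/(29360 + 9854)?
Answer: 0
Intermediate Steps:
D = 5937 (D = 113 + 5824 = 5937)
x(P, l) = 0 (x(P, l) = 0*3 = 0)
n = 15423/19607 (n = (24909 + 5937)/(29360 + 9854) = 30846/39214 = 30846*(1/39214) = 15423/19607 ≈ 0.78661)
x(-154, -5*(-3) - 2)/n = 0/(15423/19607) = 0*(19607/15423) = 0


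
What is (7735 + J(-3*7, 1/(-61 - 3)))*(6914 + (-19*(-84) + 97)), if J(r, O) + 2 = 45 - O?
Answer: 4284504351/64 ≈ 6.6945e+7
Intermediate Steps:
J(r, O) = 43 - O (J(r, O) = -2 + (45 - O) = 43 - O)
(7735 + J(-3*7, 1/(-61 - 3)))*(6914 + (-19*(-84) + 97)) = (7735 + (43 - 1/(-61 - 3)))*(6914 + (-19*(-84) + 97)) = (7735 + (43 - 1/(-64)))*(6914 + (1596 + 97)) = (7735 + (43 - 1*(-1/64)))*(6914 + 1693) = (7735 + (43 + 1/64))*8607 = (7735 + 2753/64)*8607 = (497793/64)*8607 = 4284504351/64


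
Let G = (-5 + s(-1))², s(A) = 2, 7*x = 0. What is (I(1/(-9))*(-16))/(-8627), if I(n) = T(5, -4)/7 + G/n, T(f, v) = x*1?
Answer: -1296/8627 ≈ -0.15023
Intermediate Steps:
x = 0 (x = (⅐)*0 = 0)
T(f, v) = 0 (T(f, v) = 0*1 = 0)
G = 9 (G = (-5 + 2)² = (-3)² = 9)
I(n) = 9/n (I(n) = 0/7 + 9/n = 0*(⅐) + 9/n = 0 + 9/n = 9/n)
(I(1/(-9))*(-16))/(-8627) = ((9/(1/(-9)))*(-16))/(-8627) = ((9/(-⅑))*(-16))*(-1/8627) = ((9*(-9))*(-16))*(-1/8627) = -81*(-16)*(-1/8627) = 1296*(-1/8627) = -1296/8627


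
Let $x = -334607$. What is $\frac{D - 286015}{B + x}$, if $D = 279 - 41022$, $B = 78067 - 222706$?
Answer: $\frac{163379}{239623} \approx 0.68182$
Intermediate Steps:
$B = -144639$
$D = -40743$ ($D = 279 - 41022 = -40743$)
$\frac{D - 286015}{B + x} = \frac{-40743 - 286015}{-144639 - 334607} = \frac{-40743 - 286015}{-479246} = \left(-40743 - 286015\right) \left(- \frac{1}{479246}\right) = \left(-326758\right) \left(- \frac{1}{479246}\right) = \frac{163379}{239623}$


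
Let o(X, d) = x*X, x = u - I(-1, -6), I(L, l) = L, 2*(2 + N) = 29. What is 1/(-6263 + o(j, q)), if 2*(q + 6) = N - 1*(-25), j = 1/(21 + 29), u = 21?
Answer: -25/156564 ≈ -0.00015968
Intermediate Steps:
N = 25/2 (N = -2 + (½)*29 = -2 + 29/2 = 25/2 ≈ 12.500)
j = 1/50 ≈ 0.020000
x = 22 (x = 21 - 1*(-1) = 21 + 1 = 22)
q = 51/4 (q = -6 + (25/2 - 1*(-25))/2 = -6 + (25/2 + 25)/2 = -6 + (½)*(75/2) = -6 + 75/4 = 51/4 ≈ 12.750)
o(X, d) = 22*X
1/(-6263 + o(j, q)) = 1/(-6263 + 22*(1/50)) = 1/(-6263 + 11/25) = 1/(-156564/25) = -25/156564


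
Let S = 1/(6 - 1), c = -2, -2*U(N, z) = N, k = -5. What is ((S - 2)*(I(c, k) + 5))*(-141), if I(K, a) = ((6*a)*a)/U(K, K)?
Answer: 39339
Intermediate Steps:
U(N, z) = -N/2
I(K, a) = -12*a²/K (I(K, a) = ((6*a)*a)/((-K/2)) = (6*a²)*(-2/K) = -12*a²/K)
S = ⅕ (S = 1/5 = ⅕ ≈ 0.20000)
((S - 2)*(I(c, k) + 5))*(-141) = ((⅕ - 2)*(-12*(-5)²/(-2) + 5))*(-141) = -9*(-12*(-½)*25 + 5)/5*(-141) = -9*(150 + 5)/5*(-141) = -9/5*155*(-141) = -279*(-141) = 39339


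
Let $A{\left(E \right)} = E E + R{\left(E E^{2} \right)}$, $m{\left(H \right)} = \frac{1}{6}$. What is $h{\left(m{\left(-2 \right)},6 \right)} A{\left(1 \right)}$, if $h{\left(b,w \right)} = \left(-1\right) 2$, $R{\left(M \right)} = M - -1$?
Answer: $-6$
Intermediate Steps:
$R{\left(M \right)} = 1 + M$ ($R{\left(M \right)} = M + 1 = 1 + M$)
$m{\left(H \right)} = \frac{1}{6}$
$A{\left(E \right)} = 1 + E^{2} + E^{3}$ ($A{\left(E \right)} = E E + \left(1 + E E^{2}\right) = E^{2} + \left(1 + E^{3}\right) = 1 + E^{2} + E^{3}$)
$h{\left(b,w \right)} = -2$
$h{\left(m{\left(-2 \right)},6 \right)} A{\left(1 \right)} = - 2 \left(1 + 1^{2} + 1^{3}\right) = - 2 \left(1 + 1 + 1\right) = \left(-2\right) 3 = -6$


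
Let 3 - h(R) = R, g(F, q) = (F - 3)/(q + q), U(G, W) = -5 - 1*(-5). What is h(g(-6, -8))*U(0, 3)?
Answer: 0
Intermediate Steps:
U(G, W) = 0 (U(G, W) = -5 + 5 = 0)
g(F, q) = (-3 + F)/(2*q) (g(F, q) = (-3 + F)/((2*q)) = (-3 + F)*(1/(2*q)) = (-3 + F)/(2*q))
h(R) = 3 - R
h(g(-6, -8))*U(0, 3) = (3 - (-3 - 6)/(2*(-8)))*0 = (3 - (-1)*(-9)/(2*8))*0 = (3 - 1*9/16)*0 = (3 - 9/16)*0 = (39/16)*0 = 0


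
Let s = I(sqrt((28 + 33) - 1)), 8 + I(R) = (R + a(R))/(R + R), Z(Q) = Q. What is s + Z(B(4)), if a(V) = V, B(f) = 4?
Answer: -3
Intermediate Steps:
I(R) = -7 (I(R) = -8 + (R + R)/(R + R) = -8 + (2*R)/((2*R)) = -8 + (2*R)*(1/(2*R)) = -8 + 1 = -7)
s = -7
s + Z(B(4)) = -7 + 4 = -3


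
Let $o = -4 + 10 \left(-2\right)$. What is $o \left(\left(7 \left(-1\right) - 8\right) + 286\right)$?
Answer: $-6504$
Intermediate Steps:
$o = -24$ ($o = -4 - 20 = -24$)
$o \left(\left(7 \left(-1\right) - 8\right) + 286\right) = - 24 \left(\left(7 \left(-1\right) - 8\right) + 286\right) = - 24 \left(\left(-7 - 8\right) + 286\right) = - 24 \left(-15 + 286\right) = \left(-24\right) 271 = -6504$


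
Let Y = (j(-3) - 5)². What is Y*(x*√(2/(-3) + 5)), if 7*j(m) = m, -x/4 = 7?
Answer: -5776*√39/21 ≈ -1717.7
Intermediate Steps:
x = -28 (x = -4*7 = -28)
j(m) = m/7
Y = 1444/49 (Y = ((⅐)*(-3) - 5)² = (-3/7 - 5)² = (-38/7)² = 1444/49 ≈ 29.469)
Y*(x*√(2/(-3) + 5)) = 1444*(-28*√(2/(-3) + 5))/49 = 1444*(-28*√(2*(-⅓) + 5))/49 = 1444*(-28*√(-⅔ + 5))/49 = 1444*(-28*√39/3)/49 = -5776*√39/21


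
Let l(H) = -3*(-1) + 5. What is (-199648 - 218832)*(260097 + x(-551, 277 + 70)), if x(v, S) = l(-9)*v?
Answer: -107000732720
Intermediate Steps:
l(H) = 8 (l(H) = 3 + 5 = 8)
x(v, S) = 8*v
(-199648 - 218832)*(260097 + x(-551, 277 + 70)) = (-199648 - 218832)*(260097 + 8*(-551)) = -418480*(260097 - 4408) = -418480*255689 = -107000732720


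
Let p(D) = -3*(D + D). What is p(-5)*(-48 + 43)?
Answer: -150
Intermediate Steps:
p(D) = -6*D
p(-5)*(-48 + 43) = (-6*(-5))*(-48 + 43) = 30*(-5) = -150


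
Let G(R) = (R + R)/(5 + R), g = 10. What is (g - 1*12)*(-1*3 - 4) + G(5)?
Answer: 15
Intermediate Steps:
G(R) = 2*R/(5 + R) (G(R) = (2*R)/(5 + R) = 2*R/(5 + R))
(g - 1*12)*(-1*3 - 4) + G(5) = (10 - 1*12)*(-1*3 - 4) + 2*5/(5 + 5) = (10 - 12)*(-3 - 4) + 2*5/10 = -2*(-7) + 2*5*(⅒) = 14 + 1 = 15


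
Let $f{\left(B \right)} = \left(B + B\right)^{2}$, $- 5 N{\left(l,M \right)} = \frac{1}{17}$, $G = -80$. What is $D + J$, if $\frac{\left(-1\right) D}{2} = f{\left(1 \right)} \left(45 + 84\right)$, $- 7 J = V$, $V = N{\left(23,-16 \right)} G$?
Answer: $- \frac{122824}{119} \approx -1032.1$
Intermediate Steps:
$N{\left(l,M \right)} = - \frac{1}{85}$ ($N{\left(l,M \right)} = - \frac{1}{5 \cdot 17} = \left(- \frac{1}{5}\right) \frac{1}{17} = - \frac{1}{85}$)
$f{\left(B \right)} = 4 B^{2}$ ($f{\left(B \right)} = \left(2 B\right)^{2} = 4 B^{2}$)
$V = \frac{16}{17}$ ($V = \left(- \frac{1}{85}\right) \left(-80\right) = \frac{16}{17} \approx 0.94118$)
$J = - \frac{16}{119}$ ($J = \left(- \frac{1}{7}\right) \frac{16}{17} = - \frac{16}{119} \approx -0.13445$)
$D = -1032$ ($D = - 2 \cdot 4 \cdot 1^{2} \left(45 + 84\right) = - 2 \cdot 4 \cdot 1 \cdot 129 = - 2 \cdot 4 \cdot 129 = \left(-2\right) 516 = -1032$)
$D + J = -1032 - \frac{16}{119} = - \frac{122824}{119}$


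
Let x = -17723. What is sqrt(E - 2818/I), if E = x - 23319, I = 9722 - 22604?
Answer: I*sqrt(1702679077833)/6441 ≈ 202.59*I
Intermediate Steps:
I = -12882
E = -41042 (E = -17723 - 23319 = -41042)
sqrt(E - 2818/I) = sqrt(-41042 - 2818/(-12882)) = sqrt(-41042 - 2818*(-1/12882)) = sqrt(-41042 + 1409/6441) = sqrt(-264350113/6441) = I*sqrt(1702679077833)/6441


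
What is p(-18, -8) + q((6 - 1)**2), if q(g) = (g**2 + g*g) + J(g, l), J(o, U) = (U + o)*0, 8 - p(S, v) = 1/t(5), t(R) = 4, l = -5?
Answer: 5031/4 ≈ 1257.8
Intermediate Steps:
p(S, v) = 31/4 (p(S, v) = 8 - 1/4 = 31/4)
J(o, U) = 0
q(g) = 2*g**2 (q(g) = (g**2 + g*g) + 0 = (g**2 + g**2) + 0 = 2*g**2 + 0 = 2*g**2)
p(-18, -8) + q((6 - 1)**2) = 31/4 + 2*((6 - 1)**2)**2 = 31/4 + 2*(5**2)**2 = 31/4 + 2*25**2 = 31/4 + 2*625 = 31/4 + 1250 = 5031/4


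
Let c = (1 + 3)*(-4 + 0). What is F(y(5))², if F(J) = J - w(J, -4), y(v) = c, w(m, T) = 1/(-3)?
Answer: 2209/9 ≈ 245.44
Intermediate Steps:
w(m, T) = -⅓
c = -16 (c = 4*(-4) = -16)
y(v) = -16
F(J) = ⅓ + J (F(J) = J - 1*(-⅓) = J + ⅓ = ⅓ + J)
F(y(5))² = (⅓ - 16)² = (-47/3)² = 2209/9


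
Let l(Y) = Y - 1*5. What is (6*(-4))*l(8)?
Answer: -72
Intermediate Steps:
l(Y) = -5 + Y (l(Y) = Y - 5 = -5 + Y)
(6*(-4))*l(8) = (6*(-4))*(-5 + 8) = -24*3 = -72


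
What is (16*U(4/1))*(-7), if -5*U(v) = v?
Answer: 448/5 ≈ 89.600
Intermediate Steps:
U(v) = -v/5
(16*U(4/1))*(-7) = (16*(-4/(5*1)))*(-7) = (16*(-4/5))*(-7) = (16*(-⅕*4))*(-7) = (16*(-⅘))*(-7) = -64/5*(-7) = 448/5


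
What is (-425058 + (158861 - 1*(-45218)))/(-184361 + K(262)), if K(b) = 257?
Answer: 220979/184104 ≈ 1.2003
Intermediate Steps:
(-425058 + (158861 - 1*(-45218)))/(-184361 + K(262)) = (-425058 + (158861 - 1*(-45218)))/(-184361 + 257) = (-425058 + (158861 + 45218))/(-184104) = (-425058 + 204079)*(-1/184104) = -220979*(-1/184104) = 220979/184104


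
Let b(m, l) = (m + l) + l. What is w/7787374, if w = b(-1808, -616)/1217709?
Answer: -1520/4741377703083 ≈ -3.2058e-10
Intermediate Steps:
b(m, l) = m + 2*l (b(m, l) = (l + m) + l = m + 2*l)
w = -3040/1217709 (w = (-1808 + 2*(-616))/1217709 = (-1808 - 1232)*(1/1217709) = -3040*1/1217709 = -3040/1217709 ≈ -0.0024965)
w/7787374 = -3040/1217709/7787374 = -3040/1217709*1/7787374 = -1520/4741377703083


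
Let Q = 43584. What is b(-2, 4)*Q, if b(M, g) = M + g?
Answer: 87168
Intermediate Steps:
b(-2, 4)*Q = (-2 + 4)*43584 = 2*43584 = 87168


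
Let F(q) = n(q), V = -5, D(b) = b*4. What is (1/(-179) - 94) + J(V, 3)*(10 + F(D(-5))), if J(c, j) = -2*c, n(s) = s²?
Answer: 717073/179 ≈ 4006.0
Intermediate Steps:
D(b) = 4*b
F(q) = q²
(1/(-179) - 94) + J(V, 3)*(10 + F(D(-5))) = (1/(-179) - 94) + (-2*(-5))*(10 + (4*(-5))²) = (-1/179 - 94) + 10*(10 + (-20)²) = -16827/179 + 10*(10 + 400) = -16827/179 + 10*410 = -16827/179 + 4100 = 717073/179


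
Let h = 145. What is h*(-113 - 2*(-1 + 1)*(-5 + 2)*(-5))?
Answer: -16385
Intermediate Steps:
h*(-113 - 2*(-1 + 1)*(-5 + 2)*(-5)) = 145*(-113 - 2*(-1 + 1)*(-5 + 2)*(-5)) = 145*(-113 - 0*(-3)*(-5)) = 145*(-113 - 2*0*(-5)) = 145*(-113 + 0*(-5)) = 145*(-113 + 0) = 145*(-113) = -16385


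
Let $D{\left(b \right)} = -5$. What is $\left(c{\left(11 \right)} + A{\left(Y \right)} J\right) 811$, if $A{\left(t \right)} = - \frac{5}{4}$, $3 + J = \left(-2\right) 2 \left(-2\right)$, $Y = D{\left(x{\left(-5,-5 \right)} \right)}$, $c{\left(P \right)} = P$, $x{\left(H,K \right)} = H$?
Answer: $\frac{15409}{4} \approx 3852.3$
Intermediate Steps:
$Y = -5$
$J = 5$ ($J = -3 + \left(-2\right) 2 \left(-2\right) = -3 - -8 = -3 + 8 = 5$)
$A{\left(t \right)} = - \frac{5}{4}$ ($A{\left(t \right)} = \left(-5\right) \frac{1}{4} = - \frac{5}{4}$)
$\left(c{\left(11 \right)} + A{\left(Y \right)} J\right) 811 = \left(11 - \frac{25}{4}\right) 811 = \frac{19}{4} \cdot 811 = \frac{15409}{4}$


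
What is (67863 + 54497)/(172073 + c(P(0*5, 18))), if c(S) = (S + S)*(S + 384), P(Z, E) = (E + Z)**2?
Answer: 6440/33203 ≈ 0.19396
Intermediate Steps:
c(S) = 2*S*(384 + S) (c(S) = (2*S)*(384 + S) = 2*S*(384 + S))
(67863 + 54497)/(172073 + c(P(0*5, 18))) = (67863 + 54497)/(172073 + 2*(18 + 0*5)**2*(384 + (18 + 0*5)**2)) = 122360/(172073 + 2*(18 + 0)**2*(384 + (18 + 0)**2)) = 122360/(172073 + 2*18**2*(384 + 18**2)) = 122360/(172073 + 2*324*(384 + 324)) = 122360/(172073 + 2*324*708) = 122360/(172073 + 458784) = 122360/630857 = 122360*(1/630857) = 6440/33203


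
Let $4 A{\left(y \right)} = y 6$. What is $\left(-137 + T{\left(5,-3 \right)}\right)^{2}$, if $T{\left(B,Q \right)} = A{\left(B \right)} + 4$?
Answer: $\frac{63001}{4} \approx 15750.0$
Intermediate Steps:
$A{\left(y \right)} = \frac{3 y}{2}$ ($A{\left(y \right)} = \frac{y 6}{4} = \frac{6 y}{4} = \frac{3 y}{2}$)
$T{\left(B,Q \right)} = 4 + \frac{3 B}{2}$ ($T{\left(B,Q \right)} = \frac{3 B}{2} + 4 = 4 + \frac{3 B}{2}$)
$\left(-137 + T{\left(5,-3 \right)}\right)^{2} = \left(-137 + \left(4 + \frac{3}{2} \cdot 5\right)\right)^{2} = \left(-137 + \left(4 + \frac{15}{2}\right)\right)^{2} = \left(-137 + \frac{23}{2}\right)^{2} = \left(- \frac{251}{2}\right)^{2} = \frac{63001}{4}$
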